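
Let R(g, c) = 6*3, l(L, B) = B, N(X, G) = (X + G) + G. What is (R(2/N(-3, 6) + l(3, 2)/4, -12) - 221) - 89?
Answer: -292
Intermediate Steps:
N(X, G) = X + 2*G (N(X, G) = (G + X) + G = X + 2*G)
R(g, c) = 18
(R(2/N(-3, 6) + l(3, 2)/4, -12) - 221) - 89 = (18 - 221) - 89 = -203 - 89 = -292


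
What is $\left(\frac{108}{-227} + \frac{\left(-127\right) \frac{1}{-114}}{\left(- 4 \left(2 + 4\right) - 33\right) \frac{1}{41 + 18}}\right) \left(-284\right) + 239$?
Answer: $\frac{517450687}{737523} \approx 701.61$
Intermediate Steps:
$\left(\frac{108}{-227} + \frac{\left(-127\right) \frac{1}{-114}}{\left(- 4 \left(2 + 4\right) - 33\right) \frac{1}{41 + 18}}\right) \left(-284\right) + 239 = \left(108 \left(- \frac{1}{227}\right) + \frac{\left(-127\right) \left(- \frac{1}{114}\right)}{\left(\left(-4\right) 6 - 33\right) \frac{1}{59}}\right) \left(-284\right) + 239 = \left(- \frac{108}{227} + \frac{127}{114 \left(-24 - 33\right) \frac{1}{59}}\right) \left(-284\right) + 239 = \left(- \frac{108}{227} + \frac{127}{114 \left(\left(-57\right) \frac{1}{59}\right)}\right) \left(-284\right) + 239 = \left(- \frac{108}{227} + \frac{127}{114 \left(- \frac{57}{59}\right)}\right) \left(-284\right) + 239 = \left(- \frac{108}{227} + \frac{127}{114} \left(- \frac{59}{57}\right)\right) \left(-284\right) + 239 = \left(- \frac{108}{227} - \frac{7493}{6498}\right) \left(-284\right) + 239 = \left(- \frac{2402695}{1475046}\right) \left(-284\right) + 239 = \frac{341182690}{737523} + 239 = \frac{517450687}{737523}$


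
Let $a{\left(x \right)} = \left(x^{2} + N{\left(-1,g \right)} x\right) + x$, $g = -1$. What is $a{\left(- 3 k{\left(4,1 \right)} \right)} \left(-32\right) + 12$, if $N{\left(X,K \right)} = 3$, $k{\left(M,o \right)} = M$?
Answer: $-3060$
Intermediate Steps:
$a{\left(x \right)} = x^{2} + 4 x$ ($a{\left(x \right)} = \left(x^{2} + 3 x\right) + x = x^{2} + 4 x$)
$a{\left(- 3 k{\left(4,1 \right)} \right)} \left(-32\right) + 12 = \left(-3\right) 4 \left(4 - 12\right) \left(-32\right) + 12 = - 12 \left(4 - 12\right) \left(-32\right) + 12 = \left(-12\right) \left(-8\right) \left(-32\right) + 12 = 96 \left(-32\right) + 12 = -3072 + 12 = -3060$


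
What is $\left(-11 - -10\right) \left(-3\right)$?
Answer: $3$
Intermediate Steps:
$\left(-11 - -10\right) \left(-3\right) = \left(-11 + \left(\left(-1\right) \left(-8\right) + 2\right)\right) \left(-3\right) = \left(-11 + \left(8 + 2\right)\right) \left(-3\right) = \left(-11 + 10\right) \left(-3\right) = \left(-1\right) \left(-3\right) = 3$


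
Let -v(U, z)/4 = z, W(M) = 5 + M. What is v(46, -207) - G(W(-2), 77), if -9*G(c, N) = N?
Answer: 7529/9 ≈ 836.56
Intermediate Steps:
G(c, N) = -N/9
v(U, z) = -4*z
v(46, -207) - G(W(-2), 77) = -4*(-207) - (-1)*77/9 = 828 - 1*(-77/9) = 828 + 77/9 = 7529/9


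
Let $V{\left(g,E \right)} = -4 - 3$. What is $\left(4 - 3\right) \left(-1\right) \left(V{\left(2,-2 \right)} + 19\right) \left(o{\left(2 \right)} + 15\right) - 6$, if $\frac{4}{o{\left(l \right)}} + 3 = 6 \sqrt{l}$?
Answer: $- \frac{1318}{7} - \frac{32 \sqrt{2}}{7} \approx -194.75$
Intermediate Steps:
$V{\left(g,E \right)} = -7$ ($V{\left(g,E \right)} = -4 - 3 = -7$)
$o{\left(l \right)} = \frac{4}{-3 + 6 \sqrt{l}}$
$\left(4 - 3\right) \left(-1\right) \left(V{\left(2,-2 \right)} + 19\right) \left(o{\left(2 \right)} + 15\right) - 6 = \left(4 - 3\right) \left(-1\right) \left(-7 + 19\right) \left(\frac{4}{3 \left(-1 + 2 \sqrt{2}\right)} + 15\right) - 6 = 1 \left(-1\right) 12 \left(15 + \frac{4}{3 \left(-1 + 2 \sqrt{2}\right)}\right) - 6 = - (180 + \frac{16}{-1 + 2 \sqrt{2}}) - 6 = \left(-180 - \frac{16}{-1 + 2 \sqrt{2}}\right) - 6 = -186 - \frac{16}{-1 + 2 \sqrt{2}}$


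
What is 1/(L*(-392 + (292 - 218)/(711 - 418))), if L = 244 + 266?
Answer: -293/58538820 ≈ -5.0052e-6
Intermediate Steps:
L = 510
1/(L*(-392 + (292 - 218)/(711 - 418))) = 1/(510*(-392 + (292 - 218)/(711 - 418))) = 1/(510*(-392 + 74/293)) = 1/(510*(-114782/293)) = 1/(-58538820/293) = -293/58538820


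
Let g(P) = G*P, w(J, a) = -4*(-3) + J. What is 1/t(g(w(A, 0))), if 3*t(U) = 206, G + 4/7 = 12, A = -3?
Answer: 3/206 ≈ 0.014563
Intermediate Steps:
G = 80/7 (G = -4/7 + 12 = 80/7 ≈ 11.429)
w(J, a) = 12 + J
g(P) = 80*P/7
t(U) = 206/3 (t(U) = (⅓)*206 = 206/3)
1/t(g(w(A, 0))) = 1/(206/3) = 3/206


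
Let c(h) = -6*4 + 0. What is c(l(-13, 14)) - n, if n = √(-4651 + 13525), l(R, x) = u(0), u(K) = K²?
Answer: -24 - 3*√986 ≈ -118.20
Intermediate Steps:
l(R, x) = 0 (l(R, x) = 0² = 0)
n = 3*√986 (n = √8874 = 3*√986 ≈ 94.202)
c(h) = -24 (c(h) = -24 + 0 = -24)
c(l(-13, 14)) - n = -24 - 3*√986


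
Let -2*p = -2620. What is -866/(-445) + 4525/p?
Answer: 629617/116590 ≈ 5.4003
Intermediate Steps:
p = 1310 (p = -1/2*(-2620) = 1310)
-866/(-445) + 4525/p = -866/(-445) + 4525/1310 = -866*(-1/445) + 4525*(1/1310) = 866/445 + 905/262 = 629617/116590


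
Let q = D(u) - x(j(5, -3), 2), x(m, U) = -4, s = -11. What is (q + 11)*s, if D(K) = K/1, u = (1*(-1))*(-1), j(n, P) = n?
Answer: -176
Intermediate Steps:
u = 1 (u = -1*(-1) = 1)
D(K) = K (D(K) = K*1 = K)
q = 5 (q = 1 - 1*(-4) = 1 + 4 = 5)
(q + 11)*s = (5 + 11)*(-11) = 16*(-11) = -176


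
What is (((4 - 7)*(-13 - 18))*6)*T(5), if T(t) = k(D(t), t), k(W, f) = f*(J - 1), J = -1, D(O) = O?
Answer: -5580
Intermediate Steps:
k(W, f) = -2*f (k(W, f) = f*(-1 - 1) = f*(-2) = -2*f)
T(t) = -2*t
(((4 - 7)*(-13 - 18))*6)*T(5) = (((4 - 7)*(-13 - 18))*6)*(-2*5) = (-3*(-31)*6)*(-10) = (93*6)*(-10) = 558*(-10) = -5580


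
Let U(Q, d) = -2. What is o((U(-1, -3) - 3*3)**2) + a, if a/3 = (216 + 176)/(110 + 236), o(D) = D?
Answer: 21521/173 ≈ 124.40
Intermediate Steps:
a = 588/173 (a = 3*((216 + 176)/(110 + 236)) = 3*(392/346) = 3*(392*(1/346)) = 3*(196/173) = 588/173 ≈ 3.3988)
o((U(-1, -3) - 3*3)**2) + a = (-2 - 3*3)**2 + 588/173 = (-2 - 9)**2 + 588/173 = (-11)**2 + 588/173 = 121 + 588/173 = 21521/173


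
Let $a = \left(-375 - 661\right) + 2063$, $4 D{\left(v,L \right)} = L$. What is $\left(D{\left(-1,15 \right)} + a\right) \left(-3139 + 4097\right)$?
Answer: $\frac{1974917}{2} \approx 9.8746 \cdot 10^{5}$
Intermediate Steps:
$D{\left(v,L \right)} = \frac{L}{4}$
$a = 1027$ ($a = \left(-375 - 661\right) + 2063 = -1036 + 2063 = 1027$)
$\left(D{\left(-1,15 \right)} + a\right) \left(-3139 + 4097\right) = \left(\frac{1}{4} \cdot 15 + 1027\right) \left(-3139 + 4097\right) = \left(\frac{15}{4} + 1027\right) 958 = \frac{4123}{4} \cdot 958 = \frac{1974917}{2}$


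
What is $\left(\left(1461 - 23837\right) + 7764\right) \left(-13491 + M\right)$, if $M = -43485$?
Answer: $832533312$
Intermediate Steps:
$\left(\left(1461 - 23837\right) + 7764\right) \left(-13491 + M\right) = \left(\left(1461 - 23837\right) + 7764\right) \left(-13491 - 43485\right) = \left(\left(1461 - 23837\right) + 7764\right) \left(-56976\right) = \left(-22376 + 7764\right) \left(-56976\right) = \left(-14612\right) \left(-56976\right) = 832533312$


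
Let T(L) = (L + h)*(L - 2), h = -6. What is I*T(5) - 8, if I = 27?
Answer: -89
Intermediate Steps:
T(L) = (-6 + L)*(-2 + L) (T(L) = (L - 6)*(L - 2) = (-6 + L)*(-2 + L))
I*T(5) - 8 = 27*(12 + 5² - 8*5) - 8 = 27*(12 + 25 - 40) - 8 = 27*(-3) - 8 = -81 - 8 = -89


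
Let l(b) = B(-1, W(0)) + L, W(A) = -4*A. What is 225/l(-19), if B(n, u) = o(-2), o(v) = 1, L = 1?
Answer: 225/2 ≈ 112.50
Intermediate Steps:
B(n, u) = 1
l(b) = 2 (l(b) = 1 + 1 = 2)
225/l(-19) = 225/2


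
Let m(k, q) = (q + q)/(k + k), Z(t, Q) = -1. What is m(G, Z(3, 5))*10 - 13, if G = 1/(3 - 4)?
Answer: -3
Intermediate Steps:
G = -1 (G = 1/(-1) = -1)
m(k, q) = q/k (m(k, q) = (2*q)/((2*k)) = (2*q)*(1/(2*k)) = q/k)
m(G, Z(3, 5))*10 - 13 = -1/(-1)*10 - 13 = -1*(-1)*10 - 13 = 1*10 - 13 = 10 - 13 = -3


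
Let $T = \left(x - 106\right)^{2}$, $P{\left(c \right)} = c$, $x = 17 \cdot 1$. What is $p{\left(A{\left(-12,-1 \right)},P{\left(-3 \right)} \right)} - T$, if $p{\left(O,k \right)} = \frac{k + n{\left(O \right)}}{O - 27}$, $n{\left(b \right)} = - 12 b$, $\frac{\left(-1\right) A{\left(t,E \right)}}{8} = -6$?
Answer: $- \frac{55640}{7} \approx -7948.6$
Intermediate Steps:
$A{\left(t,E \right)} = 48$ ($A{\left(t,E \right)} = \left(-8\right) \left(-6\right) = 48$)
$x = 17$
$T = 7921$ ($T = \left(17 - 106\right)^{2} = \left(-89\right)^{2} = 7921$)
$p{\left(O,k \right)} = \frac{k - 12 O}{-27 + O}$ ($p{\left(O,k \right)} = \frac{k - 12 O}{O - 27} = \frac{k - 12 O}{-27 + O}$)
$p{\left(A{\left(-12,-1 \right)},P{\left(-3 \right)} \right)} - T = \frac{-3 - 576}{-27 + 48} - 7921 = \frac{-3 - 576}{21} - 7921 = \frac{1}{21} \left(-579\right) - 7921 = - \frac{193}{7} - 7921 = - \frac{55640}{7}$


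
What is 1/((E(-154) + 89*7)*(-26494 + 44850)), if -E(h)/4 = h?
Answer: 1/22743084 ≈ 4.3969e-8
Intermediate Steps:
E(h) = -4*h
1/((E(-154) + 89*7)*(-26494 + 44850)) = 1/((-4*(-154) + 89*7)*(-26494 + 44850)) = 1/((616 + 623)*18356) = 1/(1239*18356) = 1/22743084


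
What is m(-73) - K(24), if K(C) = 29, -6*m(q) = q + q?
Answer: -14/3 ≈ -4.6667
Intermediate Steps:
m(q) = -q/3 (m(q) = -(q + q)/6 = -q/3)
m(-73) - K(24) = -⅓*(-73) - 1*29 = 73/3 - 29 = -14/3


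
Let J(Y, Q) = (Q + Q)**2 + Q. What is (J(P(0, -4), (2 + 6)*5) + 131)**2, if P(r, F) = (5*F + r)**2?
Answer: 43178041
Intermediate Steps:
P(r, F) = (r + 5*F)**2
J(Y, Q) = Q + 4*Q**2 (J(Y, Q) = (2*Q)**2 + Q = 4*Q**2 + Q = Q + 4*Q**2)
(J(P(0, -4), (2 + 6)*5) + 131)**2 = (((2 + 6)*5)*(1 + 4*((2 + 6)*5)) + 131)**2 = ((8*5)*(1 + 4*(8*5)) + 131)**2 = (40*(1 + 4*40) + 131)**2 = (40*(1 + 160) + 131)**2 = (40*161 + 131)**2 = (6440 + 131)**2 = 6571**2 = 43178041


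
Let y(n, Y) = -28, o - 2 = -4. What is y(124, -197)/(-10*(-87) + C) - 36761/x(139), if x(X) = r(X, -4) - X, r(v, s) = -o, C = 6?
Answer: 8049700/30003 ≈ 268.30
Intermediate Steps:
o = -2 (o = 2 - 4 = -2)
r(v, s) = 2 (r(v, s) = -1*(-2) = 2)
x(X) = 2 - X
y(124, -197)/(-10*(-87) + C) - 36761/x(139) = -28/(-10*(-87) + 6) - 36761/(2 - 1*139) = -28/(870 + 6) - 36761/(2 - 139) = -28/876 - 36761/(-137) = -28*1/876 - 36761*(-1/137) = -7/219 + 36761/137 = 8049700/30003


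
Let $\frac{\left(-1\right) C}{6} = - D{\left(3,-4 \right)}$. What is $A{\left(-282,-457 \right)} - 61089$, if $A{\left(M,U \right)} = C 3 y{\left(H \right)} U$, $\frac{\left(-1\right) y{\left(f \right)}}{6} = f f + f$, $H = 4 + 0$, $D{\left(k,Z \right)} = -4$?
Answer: $-4009569$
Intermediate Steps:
$H = 4$
$C = -24$ ($C = - 6 \left(\left(-1\right) \left(-4\right)\right) = \left(-6\right) 4 = -24$)
$y{\left(f \right)} = - 6 f - 6 f^{2}$ ($y{\left(f \right)} = - 6 \left(f f + f\right) = - 6 \left(f^{2} + f\right) = - 6 \left(f + f^{2}\right) = - 6 f - 6 f^{2}$)
$A{\left(M,U \right)} = 8640 U$ ($A{\left(M,U \right)} = \left(-24\right) 3 \left(\left(-6\right) 4 \left(1 + 4\right)\right) U = - 72 \left(\left(-6\right) 4 \cdot 5\right) U = \left(-72\right) \left(-120\right) U = 8640 U$)
$A{\left(-282,-457 \right)} - 61089 = 8640 \left(-457\right) - 61089 = -3948480 - 61089 = -4009569$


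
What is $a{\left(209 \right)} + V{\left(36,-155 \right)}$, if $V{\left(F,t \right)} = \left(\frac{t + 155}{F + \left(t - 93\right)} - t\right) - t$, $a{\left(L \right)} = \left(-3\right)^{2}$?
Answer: $319$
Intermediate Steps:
$a{\left(L \right)} = 9$
$V{\left(F,t \right)} = - 2 t + \frac{155 + t}{-93 + F + t}$ ($V{\left(F,t \right)} = \left(\frac{155 + t}{F + \left(-93 + t\right)} - t\right) - t = \left(\frac{155 + t}{-93 + F + t} - t\right) - t = \left(- t + \frac{155 + t}{-93 + F + t}\right) - t = - 2 t + \frac{155 + t}{-93 + F + t}$)
$a{\left(209 \right)} + V{\left(36,-155 \right)} = 9 + \frac{155 - 2 \left(-155\right)^{2} + 187 \left(-155\right) - 72 \left(-155\right)}{-93 + 36 - 155} = 9 + \frac{155 - 48050 - 28985 + 11160}{-212} = 9 - \frac{155 - 48050 - 28985 + 11160}{212} = 9 - -310 = 9 + 310 = 319$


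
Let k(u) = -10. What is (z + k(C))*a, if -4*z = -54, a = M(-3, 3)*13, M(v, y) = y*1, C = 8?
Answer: 273/2 ≈ 136.50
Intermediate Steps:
M(v, y) = y
a = 39 (a = 3*13 = 39)
z = 27/2 (z = -¼*(-54) = 27/2 ≈ 13.500)
(z + k(C))*a = (27/2 - 10)*39 = (7/2)*39 = 273/2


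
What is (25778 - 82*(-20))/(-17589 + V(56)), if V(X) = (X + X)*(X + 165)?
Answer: 27418/7163 ≈ 3.8277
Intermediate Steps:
V(X) = 2*X*(165 + X) (V(X) = (2*X)*(165 + X) = 2*X*(165 + X))
(25778 - 82*(-20))/(-17589 + V(56)) = (25778 - 82*(-20))/(-17589 + 2*56*(165 + 56)) = (25778 + 1640)/(-17589 + 2*56*221) = 27418/(-17589 + 24752) = 27418/7163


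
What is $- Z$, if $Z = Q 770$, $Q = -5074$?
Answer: $3906980$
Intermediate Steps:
$Z = -3906980$ ($Z = \left(-5074\right) 770 = -3906980$)
$- Z = \left(-1\right) \left(-3906980\right) = 3906980$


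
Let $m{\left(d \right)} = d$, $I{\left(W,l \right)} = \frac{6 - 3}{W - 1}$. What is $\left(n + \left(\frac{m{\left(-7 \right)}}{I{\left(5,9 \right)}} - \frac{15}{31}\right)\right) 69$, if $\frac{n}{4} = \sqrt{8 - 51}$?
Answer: $- \frac{20999}{31} + 276 i \sqrt{43} \approx -677.39 + 1809.9 i$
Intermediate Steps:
$I{\left(W,l \right)} = \frac{3}{-1 + W}$
$n = 4 i \sqrt{43}$ ($n = 4 \sqrt{8 - 51} = 4 \sqrt{-43} = 4 i \sqrt{43} \approx 26.23 i$)
$\left(n + \left(\frac{m{\left(-7 \right)}}{I{\left(5,9 \right)}} - \frac{15}{31}\right)\right) 69 = \left(4 i \sqrt{43} - \left(\frac{15}{31} + \frac{28}{3}\right)\right) 69 = \left(4 i \sqrt{43} - \left(\frac{15}{31} + \frac{7}{3 \cdot \frac{1}{4}}\right)\right) 69 = \left(4 i \sqrt{43} - \left(\frac{15}{31} + \frac{7}{\frac{3}{4}}\right)\right) 69 = \left(4 i \sqrt{43} - \frac{913}{93}\right) 69 = \left(- \frac{913}{93} + 4 i \sqrt{43}\right) 69 = - \frac{20999}{31} + 276 i \sqrt{43}$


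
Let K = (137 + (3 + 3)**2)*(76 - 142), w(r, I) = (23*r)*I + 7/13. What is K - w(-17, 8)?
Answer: -107777/13 ≈ -8290.5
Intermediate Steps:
w(r, I) = 7/13 + 23*I*r (w(r, I) = 23*I*r + 7*(1/13) = 23*I*r + 7/13 = 7/13 + 23*I*r)
K = -11418 (K = (137 + 6**2)*(-66) = (137 + 36)*(-66) = 173*(-66) = -11418)
K - w(-17, 8) = -11418 - (7/13 + 23*8*(-17)) = -11418 - (7/13 - 3128) = -11418 - 1*(-40657/13) = -11418 + 40657/13 = -107777/13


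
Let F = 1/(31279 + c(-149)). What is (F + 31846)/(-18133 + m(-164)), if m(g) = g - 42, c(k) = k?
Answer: -330455327/190297690 ≈ -1.7365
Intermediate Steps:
m(g) = -42 + g
F = 1/31130 (F = 1/(31279 - 149) = 1/31130 ≈ 3.2123e-5)
(F + 31846)/(-18133 + m(-164)) = (1/31130 + 31846)/(-18133 + (-42 - 164)) = 991365981/(31130*(-18133 - 206)) = (991365981/31130)/(-18339) = (991365981/31130)*(-1/18339) = -330455327/190297690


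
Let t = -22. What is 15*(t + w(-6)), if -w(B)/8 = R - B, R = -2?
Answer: -810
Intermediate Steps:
w(B) = 16 + 8*B (w(B) = -8*(-2 - B) = 16 + 8*B)
15*(t + w(-6)) = 15*(-22 + (16 + 8*(-6))) = 15*(-22 + (16 - 48)) = 15*(-22 - 32) = 15*(-54) = -810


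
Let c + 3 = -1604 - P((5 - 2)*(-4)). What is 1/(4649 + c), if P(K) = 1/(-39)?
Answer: 39/118639 ≈ 0.00032873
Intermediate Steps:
P(K) = -1/39
c = -62672/39 (c = -3 + (-1604 - 1*(-1/39)) = -3 + (-1604 + 1/39) = -3 - 62555/39 = -62672/39 ≈ -1607.0)
1/(4649 + c) = 1/(4649 - 62672/39) = 1/(118639/39) = 39/118639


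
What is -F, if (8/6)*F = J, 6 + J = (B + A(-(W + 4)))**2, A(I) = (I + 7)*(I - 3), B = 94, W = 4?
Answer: -33057/4 ≈ -8264.3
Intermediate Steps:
A(I) = (-3 + I)*(7 + I) (A(I) = (7 + I)*(-3 + I) = (-3 + I)*(7 + I))
J = 11019 (J = -6 + (94 + (-21 + (-(4 + 4))**2 + 4*(-(4 + 4))))**2 = -6 + (94 + (-21 + (-1*8)**2 + 4*(-1*8)))**2 = -6 + (94 + (-21 + (-8)**2 + 4*(-8)))**2 = -6 + (94 + (-21 + 64 - 32))**2 = -6 + (94 + 11)**2 = -6 + 105**2 = -6 + 11025 = 11019)
F = 33057/4 (F = (3/4)*11019 = 33057/4 ≈ 8264.3)
-F = -1*33057/4 = -33057/4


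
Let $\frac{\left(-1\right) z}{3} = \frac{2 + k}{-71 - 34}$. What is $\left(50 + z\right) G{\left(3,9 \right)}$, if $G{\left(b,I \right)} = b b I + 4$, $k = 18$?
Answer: $\frac{30090}{7} \approx 4298.6$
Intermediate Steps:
$G{\left(b,I \right)} = 4 + I b^{2}$ ($G{\left(b,I \right)} = b^{2} I + 4 = I b^{2} + 4 = 4 + I b^{2}$)
$z = \frac{4}{7}$ ($z = - 3 \frac{2 + 18}{-71 - 34} = - 3 \frac{20}{-105} = - 3 \cdot 20 \left(- \frac{1}{105}\right) = \left(-3\right) \left(- \frac{4}{21}\right) = \frac{4}{7} \approx 0.57143$)
$\left(50 + z\right) G{\left(3,9 \right)} = \left(50 + \frac{4}{7}\right) \left(4 + 9 \cdot 3^{2}\right) = \frac{354 \left(4 + 9 \cdot 9\right)}{7} = \frac{354 \left(4 + 81\right)}{7} = \frac{354}{7} \cdot 85 = \frac{30090}{7}$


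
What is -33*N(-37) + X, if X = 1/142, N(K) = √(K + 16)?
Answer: 1/142 - 33*I*√21 ≈ 0.0070423 - 151.23*I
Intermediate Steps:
N(K) = √(16 + K)
X = 1/142 ≈ 0.0070423
-33*N(-37) + X = -33*√(16 - 37) + 1/142 = -33*I*√21 + 1/142 = 1/142 - 33*I*√21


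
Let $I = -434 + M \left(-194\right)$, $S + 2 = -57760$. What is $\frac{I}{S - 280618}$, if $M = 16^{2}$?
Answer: $\frac{25049}{169190} \approx 0.14805$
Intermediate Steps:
$S = -57762$ ($S = -2 - 57760 = -57762$)
$M = 256$
$I = -50098$ ($I = -434 + 256 \left(-194\right) = -434 - 49664 = -50098$)
$\frac{I}{S - 280618} = - \frac{50098}{-57762 - 280618} = - \frac{50098}{-338380} = \left(-50098\right) \left(- \frac{1}{338380}\right) = \frac{25049}{169190}$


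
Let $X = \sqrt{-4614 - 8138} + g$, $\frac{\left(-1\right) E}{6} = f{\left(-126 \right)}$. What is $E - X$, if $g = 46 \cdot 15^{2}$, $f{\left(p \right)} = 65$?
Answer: $-10740 - 4 i \sqrt{797} \approx -10740.0 - 112.92 i$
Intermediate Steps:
$g = 10350$ ($g = 46 \cdot 225 = 10350$)
$E = -390$ ($E = \left(-6\right) 65 = -390$)
$X = 10350 + 4 i \sqrt{797}$ ($X = \sqrt{-4614 - 8138} + 10350 = \sqrt{-12752} + 10350 = 4 i \sqrt{797} + 10350 = 10350 + 4 i \sqrt{797} \approx 10350.0 + 112.92 i$)
$E - X = -390 - \left(10350 + 4 i \sqrt{797}\right) = -10740 - 4 i \sqrt{797}$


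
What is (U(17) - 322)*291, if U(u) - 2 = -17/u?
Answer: -93411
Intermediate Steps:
U(u) = 2 - 17/u
(U(17) - 322)*291 = ((2 - 17/17) - 322)*291 = ((2 - 17*1/17) - 322)*291 = ((2 - 1) - 322)*291 = (1 - 322)*291 = -321*291 = -93411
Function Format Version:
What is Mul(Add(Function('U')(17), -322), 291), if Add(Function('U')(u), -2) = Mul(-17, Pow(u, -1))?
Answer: -93411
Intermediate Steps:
Function('U')(u) = Add(2, Mul(-17, Pow(u, -1)))
Mul(Add(Function('U')(17), -322), 291) = Mul(Add(Add(2, Mul(-17, Pow(17, -1))), -322), 291) = Mul(Add(Add(2, Mul(-17, Rational(1, 17))), -322), 291) = Mul(Add(Add(2, -1), -322), 291) = Mul(Add(1, -322), 291) = Mul(-321, 291) = -93411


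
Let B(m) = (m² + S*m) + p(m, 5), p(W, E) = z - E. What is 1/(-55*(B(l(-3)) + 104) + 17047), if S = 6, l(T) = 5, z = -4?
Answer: 1/8797 ≈ 0.00011368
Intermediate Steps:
p(W, E) = -4 - E
B(m) = -9 + m² + 6*m (B(m) = (m² + 6*m) + (-4 - 1*5) = (m² + 6*m) + (-4 - 5) = (m² + 6*m) - 9 = -9 + m² + 6*m)
1/(-55*(B(l(-3)) + 104) + 17047) = 1/(-55*((-9 + 5² + 6*5) + 104) + 17047) = 1/(-55*((-9 + 25 + 30) + 104) + 17047) = 1/(-55*(46 + 104) + 17047) = 1/(-55*150 + 17047) = 1/(-8250 + 17047) = 1/8797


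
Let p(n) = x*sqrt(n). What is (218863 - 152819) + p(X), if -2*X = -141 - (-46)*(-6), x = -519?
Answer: 66044 - 519*sqrt(834)/2 ≈ 58550.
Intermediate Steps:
X = 417/2 (X = -(-141 - (-46)*(-6))/2 = -(-141 - 1*276)/2 = -(-141 - 276)/2 = -1/2*(-417) = 417/2 ≈ 208.50)
p(n) = -519*sqrt(n)
(218863 - 152819) + p(X) = (218863 - 152819) - 519*sqrt(834)/2 = 66044 - 519*sqrt(834)/2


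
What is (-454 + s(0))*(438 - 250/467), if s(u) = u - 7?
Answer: -94180456/467 ≈ -2.0167e+5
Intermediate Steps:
s(u) = -7 + u
(-454 + s(0))*(438 - 250/467) = (-454 + (-7 + 0))*(438 - 250/467) = (-454 - 7)*(438 - 250*1/467) = -461*(438 - 250/467) = -461*204296/467 = -94180456/467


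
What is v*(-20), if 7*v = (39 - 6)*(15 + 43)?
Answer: -38280/7 ≈ -5468.6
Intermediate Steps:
v = 1914/7 (v = ((39 - 6)*(15 + 43))/7 = (33*58)/7 = (1/7)*1914 = 1914/7 ≈ 273.43)
v*(-20) = (1914/7)*(-20) = -38280/7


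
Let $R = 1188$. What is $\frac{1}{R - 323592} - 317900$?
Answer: $- \frac{102492231601}{322404} \approx -3.179 \cdot 10^{5}$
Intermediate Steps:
$\frac{1}{R - 323592} - 317900 = \frac{1}{1188 - 323592} - 317900 = \frac{1}{-322404} - 317900 = - \frac{1}{322404} - 317900 = - \frac{102492231601}{322404}$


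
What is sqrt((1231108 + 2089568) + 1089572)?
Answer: 2*sqrt(1102562) ≈ 2100.1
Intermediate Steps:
sqrt((1231108 + 2089568) + 1089572) = sqrt(3320676 + 1089572) = sqrt(4410248) = 2*sqrt(1102562)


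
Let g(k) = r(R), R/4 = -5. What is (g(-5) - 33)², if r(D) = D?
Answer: 2809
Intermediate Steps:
R = -20 (R = 4*(-5) = -20)
g(k) = -20
(g(-5) - 33)² = (-20 - 33)² = (-53)² = 2809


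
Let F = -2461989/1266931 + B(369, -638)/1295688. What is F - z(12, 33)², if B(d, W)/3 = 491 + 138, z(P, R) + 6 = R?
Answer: -399958518628849/547182431176 ≈ -730.94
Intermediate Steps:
z(P, R) = -6 + R
B(d, W) = 1887 (B(d, W) = 3*(491 + 138) = 3*629 = 1887)
F = -1062526301545/547182431176 (F = -2461989/1266931 + 1887/1295688 = -2461989*1/1266931 + 1887*(1/1295688) = -2461989/1266931 + 629/431896 = -1062526301545/547182431176 ≈ -1.9418)
F - z(12, 33)² = -1062526301545/547182431176 - (-6 + 33)² = -1062526301545/547182431176 - 1*27² = -1062526301545/547182431176 - 1*729 = -1062526301545/547182431176 - 729 = -399958518628849/547182431176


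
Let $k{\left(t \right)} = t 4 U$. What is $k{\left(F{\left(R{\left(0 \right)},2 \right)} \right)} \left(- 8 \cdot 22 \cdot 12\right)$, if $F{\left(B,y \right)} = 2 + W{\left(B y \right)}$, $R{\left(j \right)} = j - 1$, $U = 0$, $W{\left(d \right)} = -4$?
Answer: $0$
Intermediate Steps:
$R{\left(j \right)} = -1 + j$ ($R{\left(j \right)} = j - 1 = -1 + j$)
$F{\left(B,y \right)} = -2$ ($F{\left(B,y \right)} = 2 - 4 = -2$)
$k{\left(t \right)} = 0$ ($k{\left(t \right)} = t 4 \cdot 0 = 4 t 0 = 0$)
$k{\left(F{\left(R{\left(0 \right)},2 \right)} \right)} \left(- 8 \cdot 22 \cdot 12\right) = 0 \left(- 8 \cdot 22 \cdot 12\right) = 0 \left(- 176 \cdot 12\right) = 0 \left(\left(-1\right) 2112\right) = 0 \left(-2112\right) = 0$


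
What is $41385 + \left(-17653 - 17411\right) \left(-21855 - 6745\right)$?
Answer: $1002871785$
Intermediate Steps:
$41385 + \left(-17653 - 17411\right) \left(-21855 - 6745\right) = 41385 - -1002830400 = 41385 + 1002830400 = 1002871785$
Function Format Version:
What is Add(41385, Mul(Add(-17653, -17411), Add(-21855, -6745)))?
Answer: 1002871785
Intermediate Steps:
Add(41385, Mul(Add(-17653, -17411), Add(-21855, -6745))) = Add(41385, Mul(-35064, -28600)) = Add(41385, 1002830400) = 1002871785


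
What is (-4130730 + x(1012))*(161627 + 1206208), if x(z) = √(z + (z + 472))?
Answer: -5650157069550 + 10942680*√39 ≈ -5.6501e+12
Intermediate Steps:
x(z) = √(472 + 2*z) (x(z) = √(z + (472 + z)) = √(472 + 2*z))
(-4130730 + x(1012))*(161627 + 1206208) = (-4130730 + √(472 + 2*1012))*(161627 + 1206208) = (-4130730 + √(472 + 2024))*1367835 = (-4130730 + √2496)*1367835 = (-4130730 + 8*√39)*1367835 = -5650157069550 + 10942680*√39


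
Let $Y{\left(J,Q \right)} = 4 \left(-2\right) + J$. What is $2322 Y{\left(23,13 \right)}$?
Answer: $34830$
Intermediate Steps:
$Y{\left(J,Q \right)} = -8 + J$
$2322 Y{\left(23,13 \right)} = 2322 \left(-8 + 23\right) = 2322 \cdot 15 = 34830$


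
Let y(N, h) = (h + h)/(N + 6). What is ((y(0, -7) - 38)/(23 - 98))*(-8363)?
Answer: -1011923/225 ≈ -4497.4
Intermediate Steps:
y(N, h) = 2*h/(6 + N) (y(N, h) = (2*h)/(6 + N) = 2*h/(6 + N))
((y(0, -7) - 38)/(23 - 98))*(-8363) = ((2*(-7)/(6 + 0) - 38)/(23 - 98))*(-8363) = ((2*(-7)/6 - 38)/(-75))*(-8363) = ((2*(-7)*(1/6) - 38)*(-1/75))*(-8363) = ((-7/3 - 38)*(-1/75))*(-8363) = -121/3*(-1/75)*(-8363) = (121/225)*(-8363) = -1011923/225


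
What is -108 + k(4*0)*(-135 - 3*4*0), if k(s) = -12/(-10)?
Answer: -270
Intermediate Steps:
k(s) = 6/5 (k(s) = -12*(-⅒) = 6/5)
-108 + k(4*0)*(-135 - 3*4*0) = -108 + 6*(-135 - 3*4*0)/5 = -108 + 6*(-135 - 12*0)/5 = -108 + 6*(-135 + 0)/5 = -108 + (6/5)*(-135) = -108 - 162 = -270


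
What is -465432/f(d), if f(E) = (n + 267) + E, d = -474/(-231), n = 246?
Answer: -35838264/39659 ≈ -903.66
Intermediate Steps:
d = 158/77 (d = -474*(-1/231) = 158/77 ≈ 2.0519)
f(E) = 513 + E (f(E) = (246 + 267) + E = 513 + E)
-465432/f(d) = -465432/(513 + 158/77) = -465432/39659/77 = -465432*77/39659 = -35838264/39659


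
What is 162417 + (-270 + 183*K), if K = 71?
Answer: 175140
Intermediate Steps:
162417 + (-270 + 183*K) = 162417 + (-270 + 183*71) = 162417 + (-270 + 12993) = 162417 + 12723 = 175140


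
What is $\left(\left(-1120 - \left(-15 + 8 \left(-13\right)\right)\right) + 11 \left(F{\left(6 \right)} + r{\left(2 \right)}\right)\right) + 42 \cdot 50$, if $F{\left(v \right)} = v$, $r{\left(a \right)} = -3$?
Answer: $1132$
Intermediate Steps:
$\left(\left(-1120 - \left(-15 + 8 \left(-13\right)\right)\right) + 11 \left(F{\left(6 \right)} + r{\left(2 \right)}\right)\right) + 42 \cdot 50 = \left(\left(-1120 - \left(-15 + 8 \left(-13\right)\right)\right) + 11 \left(6 - 3\right)\right) + 42 \cdot 50 = \left(\left(-1120 - \left(-15 - 104\right)\right) + 11 \cdot 3\right) + 2100 = \left(\left(-1120 - -119\right) + 33\right) + 2100 = \left(\left(-1120 + 119\right) + 33\right) + 2100 = \left(-1001 + 33\right) + 2100 = -968 + 2100 = 1132$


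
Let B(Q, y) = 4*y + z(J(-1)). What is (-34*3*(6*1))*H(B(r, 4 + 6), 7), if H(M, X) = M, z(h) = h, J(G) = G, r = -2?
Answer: -23868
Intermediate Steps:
B(Q, y) = -1 + 4*y (B(Q, y) = 4*y - 1 = -1 + 4*y)
(-34*3*(6*1))*H(B(r, 4 + 6), 7) = (-34*3*(6*1))*(-1 + 4*(4 + 6)) = (-34*3*6)*(-1 + 4*10) = (-612)*(-1 + 40) = -34*18*39 = -612*39 = -23868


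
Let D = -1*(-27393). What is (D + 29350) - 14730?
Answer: 42013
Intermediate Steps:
D = 27393
(D + 29350) - 14730 = (27393 + 29350) - 14730 = 56743 - 14730 = 42013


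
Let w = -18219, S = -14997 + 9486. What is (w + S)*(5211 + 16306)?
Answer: -510598410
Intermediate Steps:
S = -5511
(w + S)*(5211 + 16306) = (-18219 - 5511)*(5211 + 16306) = -23730*21517 = -510598410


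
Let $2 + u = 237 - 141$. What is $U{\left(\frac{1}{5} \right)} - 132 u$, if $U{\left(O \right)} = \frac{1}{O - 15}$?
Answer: $- \frac{918197}{74} \approx -12408.0$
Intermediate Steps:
$U{\left(O \right)} = \frac{1}{-15 + O}$
$u = 94$ ($u = -2 + \left(237 - 141\right) = -2 + 96 = 94$)
$U{\left(\frac{1}{5} \right)} - 132 u = \frac{1}{-15 + \frac{1}{5}} - 12408 = \frac{1}{- \frac{74}{5}} - 12408 = - \frac{5}{74} - 12408 = - \frac{918197}{74}$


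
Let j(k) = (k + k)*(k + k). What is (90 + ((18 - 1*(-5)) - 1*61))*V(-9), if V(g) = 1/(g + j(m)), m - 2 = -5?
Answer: 52/27 ≈ 1.9259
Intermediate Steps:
m = -3 (m = 2 - 5 = -3)
j(k) = 4*k² (j(k) = (2*k)*(2*k) = 4*k²)
V(g) = 1/(36 + g) (V(g) = 1/(g + 4*(-3)²) = 1/(g + 4*9) = 1/(g + 36) = 1/(36 + g))
(90 + ((18 - 1*(-5)) - 1*61))*V(-9) = (90 + ((18 - 1*(-5)) - 1*61))/(36 - 9) = (90 + ((18 + 5) - 61))/27 = (90 + (23 - 61))*(1/27) = (90 - 38)*(1/27) = 52*(1/27) = 52/27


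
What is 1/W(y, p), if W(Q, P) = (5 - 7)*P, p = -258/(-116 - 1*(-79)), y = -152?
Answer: -37/516 ≈ -0.071705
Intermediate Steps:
p = 258/37 (p = -258/(-116 + 79) = -258/(-37) = -258*(-1/37) = 258/37 ≈ 6.9730)
W(Q, P) = -2*P
1/W(y, p) = 1/(-2*258/37) = 1/(-516/37) = -37/516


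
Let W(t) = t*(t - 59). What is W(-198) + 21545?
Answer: 72431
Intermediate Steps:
W(t) = t*(-59 + t)
W(-198) + 21545 = -198*(-59 - 198) + 21545 = -198*(-257) + 21545 = 50886 + 21545 = 72431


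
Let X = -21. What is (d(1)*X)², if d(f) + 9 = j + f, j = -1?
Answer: 35721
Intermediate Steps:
d(f) = -10 + f (d(f) = -9 + (-1 + f) = -10 + f)
(d(1)*X)² = ((-10 + 1)*(-21))² = (-9*(-21))² = 189² = 35721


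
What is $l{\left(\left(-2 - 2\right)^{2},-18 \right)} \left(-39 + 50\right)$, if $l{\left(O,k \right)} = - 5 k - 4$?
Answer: $946$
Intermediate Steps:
$l{\left(O,k \right)} = -4 - 5 k$
$l{\left(\left(-2 - 2\right)^{2},-18 \right)} \left(-39 + 50\right) = \left(-4 - -90\right) \left(-39 + 50\right) = \left(-4 + 90\right) 11 = 86 \cdot 11 = 946$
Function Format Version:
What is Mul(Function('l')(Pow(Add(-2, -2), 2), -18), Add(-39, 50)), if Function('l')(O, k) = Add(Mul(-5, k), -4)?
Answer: 946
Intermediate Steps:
Function('l')(O, k) = Add(-4, Mul(-5, k))
Mul(Function('l')(Pow(Add(-2, -2), 2), -18), Add(-39, 50)) = Mul(Add(-4, Mul(-5, -18)), Add(-39, 50)) = Mul(Add(-4, 90), 11) = Mul(86, 11) = 946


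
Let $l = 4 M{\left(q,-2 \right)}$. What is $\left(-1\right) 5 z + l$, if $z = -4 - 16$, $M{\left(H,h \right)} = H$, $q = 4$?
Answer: $116$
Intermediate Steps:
$z = -20$
$l = 16$ ($l = 4 \cdot 4 = 16$)
$\left(-1\right) 5 z + l = \left(-1\right) 5 \left(-20\right) + 16 = \left(-5\right) \left(-20\right) + 16 = 100 + 16 = 116$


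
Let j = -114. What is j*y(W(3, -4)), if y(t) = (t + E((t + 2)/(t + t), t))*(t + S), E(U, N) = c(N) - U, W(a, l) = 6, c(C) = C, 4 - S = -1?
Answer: -14212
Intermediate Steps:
S = 5 (S = 4 - 1*(-1) = 4 + 1 = 5)
E(U, N) = N - U
y(t) = (5 + t)*(2*t - (2 + t)/(2*t)) (y(t) = (t + (t - (t + 2)/(t + t)))*(t + 5) = (t + (t - (2 + t)/(2*t)))*(5 + t) = (2*t - (2 + t)/(2*t))*(5 + t) = (5 + t)*(2*t - (2 + t)/(2*t)))
j*y(W(3, -4)) = -114*(-7/2 - 5/6 + 2*6² + (19/2)*6) = -114*(-7/2 - 5*⅙ + 2*36 + 57) = -114*(-7/2 - ⅚ + 72 + 57) = -114*374/3 = -14212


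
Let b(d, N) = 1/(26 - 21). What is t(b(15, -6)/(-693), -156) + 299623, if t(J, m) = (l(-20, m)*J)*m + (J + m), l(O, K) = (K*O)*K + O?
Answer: 961721714/3465 ≈ 2.7755e+5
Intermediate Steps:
b(d, N) = ⅕ (b(d, N) = 1/5 = ⅕)
l(O, K) = O + O*K² (l(O, K) = O*K² + O = O + O*K²)
t(J, m) = J + m + J*m*(-20 - 20*m²) (t(J, m) = ((-20*(1 + m²))*J)*m + (J + m) = ((-20 - 20*m²)*J)*m + (J + m) = (J*(-20 - 20*m²))*m + (J + m) = J*m*(-20 - 20*m²) + (J + m) = J + m + J*m*(-20 - 20*m²))
t(b(15, -6)/(-693), -156) + 299623 = ((⅕)/(-693) - 156 - 20*(⅕)/(-693)*(-156)*(1 + (-156)²)) + 299623 = ((⅕)*(-1/693) - 156 - 20*(⅕)*(-1/693)*(-156)*(1 + 24336)) + 299623 = (-1/3465 - 156 - 20*(-1/3465)*(-156)*24337) + 299623 = (-1/3465 - 156 - 5062096/231) + 299623 = -76471981/3465 + 299623 = 961721714/3465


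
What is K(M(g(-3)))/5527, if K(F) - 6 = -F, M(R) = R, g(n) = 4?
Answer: 2/5527 ≈ 0.00036186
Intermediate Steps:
K(F) = 6 - F
K(M(g(-3)))/5527 = (6 - 1*4)/5527 = (6 - 4)*(1/5527) = 2*(1/5527) = 2/5527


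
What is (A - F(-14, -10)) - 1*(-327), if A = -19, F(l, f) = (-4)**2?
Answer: 292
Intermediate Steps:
F(l, f) = 16
(A - F(-14, -10)) - 1*(-327) = (-19 - 1*16) - 1*(-327) = (-19 - 16) + 327 = -35 + 327 = 292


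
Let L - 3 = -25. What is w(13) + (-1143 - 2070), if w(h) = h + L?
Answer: -3222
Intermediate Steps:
L = -22 (L = 3 - 25 = -22)
w(h) = -22 + h (w(h) = h - 22 = -22 + h)
w(13) + (-1143 - 2070) = (-22 + 13) + (-1143 - 2070) = -9 - 3213 = -3222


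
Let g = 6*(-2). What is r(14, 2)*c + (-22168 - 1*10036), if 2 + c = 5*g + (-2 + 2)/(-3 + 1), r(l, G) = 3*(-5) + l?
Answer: -32142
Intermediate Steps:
g = -12
r(l, G) = -15 + l
c = -62 (c = -2 + (5*(-12) + (-2 + 2)/(-3 + 1)) = -2 + (-60 + 0/(-2)) = -2 + (-60 + 0*(-½)) = -2 + (-60 + 0) = -2 - 60 = -62)
r(14, 2)*c + (-22168 - 1*10036) = (-15 + 14)*(-62) + (-22168 - 1*10036) = -1*(-62) + (-22168 - 10036) = 62 - 32204 = -32142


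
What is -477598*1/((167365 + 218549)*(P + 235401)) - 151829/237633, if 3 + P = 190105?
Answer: -218698103861918/342290668704699 ≈ -0.63893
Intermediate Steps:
P = 190102 (P = -3 + 190105 = 190102)
-477598*1/((167365 + 218549)*(P + 235401)) - 151829/237633 = -477598*1/((167365 + 218549)*(190102 + 235401)) - 151829/237633 = -477598/(425503*385914) - 151829*1/237633 = -477598/164207564742 - 7991/12507 = -477598*1/164207564742 - 7991/12507 = -238799/82103782371 - 7991/12507 = -218698103861918/342290668704699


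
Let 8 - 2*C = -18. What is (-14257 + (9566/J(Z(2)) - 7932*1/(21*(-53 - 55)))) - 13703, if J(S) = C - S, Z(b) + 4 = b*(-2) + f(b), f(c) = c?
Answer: -98583827/3591 ≈ -27453.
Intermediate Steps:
C = 13 (C = 4 - ½*(-18) = 4 + 9 = 13)
Z(b) = -4 - b (Z(b) = -4 + (b*(-2) + b) = -4 + (-2*b + b) = -4 - b)
J(S) = 13 - S
(-14257 + (9566/J(Z(2)) - 7932*1/(21*(-53 - 55)))) - 13703 = (-14257 + (9566/(13 - (-4 - 1*2)) - 7932*1/(21*(-53 - 55)))) - 13703 = (-14257 + (9566/(13 - (-4 - 2)) - 7932/((-108*21)))) - 13703 = (-14257 + (9566/(13 - 1*(-6)) - 7932/(-2268))) - 13703 = (-14257 + (9566/(13 + 6) - 7932*(-1/2268))) - 13703 = (-14257 + (9566/19 + 661/189)) - 13703 = (-14257 + 1820533/3591) - 13703 = -49376354/3591 - 13703 = -98583827/3591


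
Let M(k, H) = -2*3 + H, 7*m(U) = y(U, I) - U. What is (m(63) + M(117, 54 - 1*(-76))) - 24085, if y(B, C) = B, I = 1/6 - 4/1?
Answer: -23961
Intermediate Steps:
I = -23/6 (I = 1*(1/6) - 4*1 = 1/6 - 4 = -23/6 ≈ -3.8333)
m(U) = 0 (m(U) = (U - U)/7 = (1/7)*0 = 0)
M(k, H) = -6 + H
(m(63) + M(117, 54 - 1*(-76))) - 24085 = (0 + (-6 + (54 - 1*(-76)))) - 24085 = (0 + (-6 + (54 + 76))) - 24085 = (0 + (-6 + 130)) - 24085 = (0 + 124) - 24085 = 124 - 24085 = -23961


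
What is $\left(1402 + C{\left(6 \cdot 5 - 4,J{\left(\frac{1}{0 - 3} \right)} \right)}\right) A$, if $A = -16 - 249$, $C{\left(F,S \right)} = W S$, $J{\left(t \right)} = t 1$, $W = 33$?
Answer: $-368615$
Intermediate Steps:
$J{\left(t \right)} = t$
$C{\left(F,S \right)} = 33 S$
$A = -265$ ($A = -16 - 249 = -265$)
$\left(1402 + C{\left(6 \cdot 5 - 4,J{\left(\frac{1}{0 - 3} \right)} \right)}\right) A = \left(1402 + \frac{33}{0 - 3}\right) \left(-265\right) = \left(1402 + \frac{33}{-3}\right) \left(-265\right) = \left(1402 + 33 \left(- \frac{1}{3}\right)\right) \left(-265\right) = \left(1402 - 11\right) \left(-265\right) = 1391 \left(-265\right) = -368615$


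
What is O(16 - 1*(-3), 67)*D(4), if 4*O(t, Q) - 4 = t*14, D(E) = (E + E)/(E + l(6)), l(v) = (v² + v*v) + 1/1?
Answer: 540/77 ≈ 7.0130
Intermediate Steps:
l(v) = 1 + 2*v² (l(v) = (v² + v²) + 1 = 2*v² + 1 = 1 + 2*v²)
D(E) = 2*E/(73 + E) (D(E) = (E + E)/(E + (1 + 2*6²)) = (2*E)/(E + (1 + 2*36)) = (2*E)/(E + (1 + 72)) = (2*E)/(E + 73) = (2*E)/(73 + E) = 2*E/(73 + E))
O(t, Q) = 1 + 7*t/2 (O(t, Q) = 1 + (t*14)/4 = 1 + (14*t)/4 = 1 + 7*t/2)
O(16 - 1*(-3), 67)*D(4) = (1 + 7*(16 - 1*(-3))/2)*(2*4/(73 + 4)) = (1 + 7*(16 + 3)/2)*(2*4/77) = (1 + (7/2)*19)*(2*4*(1/77)) = (1 + 133/2)*(8/77) = (135/2)*(8/77) = 540/77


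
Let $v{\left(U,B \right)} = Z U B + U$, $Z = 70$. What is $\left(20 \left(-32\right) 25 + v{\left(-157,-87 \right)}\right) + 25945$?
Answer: $965918$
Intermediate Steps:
$v{\left(U,B \right)} = U + 70 B U$ ($v{\left(U,B \right)} = 70 U B + U = 70 B U + U = U + 70 B U$)
$\left(20 \left(-32\right) 25 + v{\left(-157,-87 \right)}\right) + 25945 = \left(20 \left(-32\right) 25 - 157 \left(1 + 70 \left(-87\right)\right)\right) + 25945 = \left(\left(-640\right) 25 - 157 \left(1 - 6090\right)\right) + 25945 = \left(-16000 - -955973\right) + 25945 = \left(-16000 + 955973\right) + 25945 = 939973 + 25945 = 965918$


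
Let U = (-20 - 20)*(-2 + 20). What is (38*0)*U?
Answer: 0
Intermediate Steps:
U = -720 (U = -40*18 = -720)
(38*0)*U = (38*0)*(-720) = 0*(-720) = 0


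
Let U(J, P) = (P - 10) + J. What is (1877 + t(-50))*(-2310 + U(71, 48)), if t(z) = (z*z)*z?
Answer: 270993723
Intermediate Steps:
U(J, P) = -10 + J + P (U(J, P) = (-10 + P) + J = -10 + J + P)
t(z) = z**3 (t(z) = z**2*z = z**3)
(1877 + t(-50))*(-2310 + U(71, 48)) = (1877 + (-50)**3)*(-2310 + (-10 + 71 + 48)) = (1877 - 125000)*(-2310 + 109) = -123123*(-2201) = 270993723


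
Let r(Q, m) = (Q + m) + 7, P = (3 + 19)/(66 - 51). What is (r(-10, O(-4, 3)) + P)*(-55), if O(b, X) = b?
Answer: 913/3 ≈ 304.33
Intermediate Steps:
P = 22/15 ≈ 1.4667
r(Q, m) = 7 + Q + m
(r(-10, O(-4, 3)) + P)*(-55) = ((7 - 10 - 4) + 22/15)*(-55) = (-7 + 22/15)*(-55) = -83/15*(-55) = 913/3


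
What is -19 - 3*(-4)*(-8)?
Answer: -115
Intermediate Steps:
-19 - 3*(-4)*(-8) = -19 + 12*(-8) = -19 - 96 = -115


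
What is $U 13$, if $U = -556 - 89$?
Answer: $-8385$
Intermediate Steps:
$U = -645$
$U 13 = \left(-645\right) 13 = -8385$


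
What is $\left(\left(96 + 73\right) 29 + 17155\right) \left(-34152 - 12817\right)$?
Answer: $-1035948264$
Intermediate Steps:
$\left(\left(96 + 73\right) 29 + 17155\right) \left(-34152 - 12817\right) = \left(169 \cdot 29 + 17155\right) \left(-46969\right) = \left(4901 + 17155\right) \left(-46969\right) = 22056 \left(-46969\right) = -1035948264$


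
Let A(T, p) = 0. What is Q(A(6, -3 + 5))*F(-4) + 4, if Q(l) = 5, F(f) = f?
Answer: -16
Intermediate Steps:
Q(A(6, -3 + 5))*F(-4) + 4 = 5*(-4) + 4 = -20 + 4 = -16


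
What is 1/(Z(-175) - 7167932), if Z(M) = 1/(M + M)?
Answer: -350/2508776201 ≈ -1.3951e-7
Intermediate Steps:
Z(M) = 1/(2*M)
1/(Z(-175) - 7167932) = 1/((1/2)/(-175) - 7167932) = 1/((1/2)*(-1/175) - 7167932) = 1/(-1/350 - 7167932) = 1/(-2508776201/350) = -350/2508776201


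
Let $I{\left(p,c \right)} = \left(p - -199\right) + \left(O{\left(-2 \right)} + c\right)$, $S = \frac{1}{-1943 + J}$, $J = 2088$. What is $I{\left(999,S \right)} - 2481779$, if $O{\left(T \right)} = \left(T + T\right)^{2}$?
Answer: $- \frac{359681924}{145} \approx -2.4806 \cdot 10^{6}$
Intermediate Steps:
$O{\left(T \right)} = 4 T^{2}$ ($O{\left(T \right)} = \left(2 T\right)^{2} = 4 T^{2}$)
$S = \frac{1}{145}$ ($S = \frac{1}{-1943 + 2088} = \frac{1}{145} \approx 0.0068966$)
$I{\left(p,c \right)} = 215 + c + p$ ($I{\left(p,c \right)} = \left(p - -199\right) + \left(4 \left(-2\right)^{2} + c\right) = \left(p + 199\right) + \left(4 \cdot 4 + c\right) = \left(199 + p\right) + \left(16 + c\right) = 215 + c + p$)
$I{\left(999,S \right)} - 2481779 = \left(215 + \frac{1}{145} + 999\right) - 2481779 = \frac{176031}{145} - 2481779 = - \frac{359681924}{145}$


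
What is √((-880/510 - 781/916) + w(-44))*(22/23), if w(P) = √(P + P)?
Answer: 11*√(-1406607081 + 1091192328*I*√22)/268617 ≈ 1.8086 + 2.3727*I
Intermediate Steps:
w(P) = √2*√P (w(P) = √(2*P) = √2*√P)
√((-880/510 - 781/916) + w(-44))*(22/23) = √((-880/510 - 781/916) + √2*√(-44))*(22/23) = √((-880*1/510 - 781*1/916) + √2*(2*I*√11))*(22*(1/23)) = √((-88/51 - 781/916) + 2*I*√22)*(22/23) = √(-120439/46716 + 2*I*√22)*(22/23) = 22*√(-120439/46716 + 2*I*√22)/23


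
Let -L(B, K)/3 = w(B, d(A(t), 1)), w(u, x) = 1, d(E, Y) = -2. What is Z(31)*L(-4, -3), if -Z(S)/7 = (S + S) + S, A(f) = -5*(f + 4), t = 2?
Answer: 1953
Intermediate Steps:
A(f) = -20 - 5*f (A(f) = -5*(4 + f) = -20 - 5*f)
L(B, K) = -3 (L(B, K) = -3*1 = -3)
Z(S) = -21*S (Z(S) = -7*((S + S) + S) = -7*(2*S + S) = -21*S)
Z(31)*L(-4, -3) = -21*31*(-3) = -651*(-3) = 1953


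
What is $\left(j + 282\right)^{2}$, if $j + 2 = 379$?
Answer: $434281$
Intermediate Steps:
$j = 377$ ($j = -2 + 379 = 377$)
$\left(j + 282\right)^{2} = \left(377 + 282\right)^{2} = 659^{2} = 434281$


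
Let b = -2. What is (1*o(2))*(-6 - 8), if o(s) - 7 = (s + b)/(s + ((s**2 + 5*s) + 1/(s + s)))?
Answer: -98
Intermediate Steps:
o(s) = 7 + (-2 + s)/(s**2 + 1/(2*s) + 6*s) (o(s) = 7 + (s - 2)/(s + ((s**2 + 5*s) + 1/(s + s))) = 7 + (-2 + s)/(s + ((s**2 + 5*s) + 1/(2*s))) = 7 + (-2 + s)/(s + (s**2 + 1/(2*s) + 5*s)) = 7 + (-2 + s)/(s**2 + 1/(2*s) + 6*s))
(1*o(2))*(-6 - 8) = (1*((7 - 4*2 + 14*2**3 + 86*2**2)/(1 + 2*2**3 + 12*2**2)))*(-6 - 8) = (1*((7 - 8 + 14*8 + 86*4)/(1 + 2*8 + 12*4)))*(-14) = (1*((7 - 8 + 112 + 344)/(1 + 16 + 48)))*(-14) = (1*(455/65))*(-14) = (1*((1/65)*455))*(-14) = (1*7)*(-14) = 7*(-14) = -98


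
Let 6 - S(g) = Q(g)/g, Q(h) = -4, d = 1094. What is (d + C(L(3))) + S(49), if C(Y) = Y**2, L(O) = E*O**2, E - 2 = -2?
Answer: 53904/49 ≈ 1100.1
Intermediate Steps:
E = 0 (E = 2 - 2 = 0)
S(g) = 6 + 4/g (S(g) = 6 - (-4)/g = 6 + 4/g)
L(O) = 0 (L(O) = 0*O**2 = 0)
(d + C(L(3))) + S(49) = (1094 + 0**2) + (6 + 4/49) = (1094 + 0) + (6 + 4*(1/49)) = 1094 + (6 + 4/49) = 1094 + 298/49 = 53904/49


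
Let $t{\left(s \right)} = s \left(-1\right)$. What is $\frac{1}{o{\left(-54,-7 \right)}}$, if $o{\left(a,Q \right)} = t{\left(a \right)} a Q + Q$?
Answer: $\frac{1}{20405} \approx 4.9008 \cdot 10^{-5}$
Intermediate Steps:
$t{\left(s \right)} = - s$
$o{\left(a,Q \right)} = Q - Q a^{2}$ ($o{\left(a,Q \right)} = - a a Q + Q = - a^{2} Q + Q = - Q a^{2} + Q = Q - Q a^{2}$)
$\frac{1}{o{\left(-54,-7 \right)}} = \frac{1}{\left(-7\right) \left(1 - \left(-54\right)^{2}\right)} = \frac{1}{\left(-7\right) \left(1 - 2916\right)} = \frac{1}{\left(-7\right) \left(-2915\right)} = \frac{1}{20405}$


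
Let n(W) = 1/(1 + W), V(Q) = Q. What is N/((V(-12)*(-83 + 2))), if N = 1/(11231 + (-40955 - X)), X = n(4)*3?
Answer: -5/144461556 ≈ -3.4611e-8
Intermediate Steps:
X = ⅗ (X = 3/(1 + 4) = 3/5 = (⅕)*3 = ⅗ ≈ 0.60000)
N = -5/148623 (N = 1/(11231 + (-40955 - 1*⅗)) = 1/(11231 + (-40955 - ⅗)) = 1/(11231 - 204778/5) = 1/(-148623/5) = -5/148623 ≈ -3.3642e-5)
N/((V(-12)*(-83 + 2))) = -5*(-1/(12*(-83 + 2)))/148623 = -5/(148623*((-12*(-81)))) = -5/148623/972 = -5/148623*1/972 = -5/144461556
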